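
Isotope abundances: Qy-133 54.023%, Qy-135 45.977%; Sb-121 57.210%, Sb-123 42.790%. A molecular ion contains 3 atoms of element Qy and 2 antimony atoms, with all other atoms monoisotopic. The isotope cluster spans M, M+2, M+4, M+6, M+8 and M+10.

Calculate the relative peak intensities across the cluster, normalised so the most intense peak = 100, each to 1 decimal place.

15.3 : 61.8 : 100.0 : 80.8 : 32.6 : 5.3

Element Qy pattern (n=3): 0.15766529 : 0.40254949 : 0.34259515 : 0.09719007
Antimony pattern (n=2): 0.32729841 : 0.48960318 : 0.18309841
Convolve the two distributions (both contribute in 2-u steps):
  M: 0.15766529×0.32729841 = 0.051604
  M+2: 0.15766529×0.48960318 + 0.40254949×0.32729841 = 0.208947
  M+4: 0.15766529×0.18309841 + 0.40254949×0.48960318 + 0.34259515×0.32729841 = 0.338089
  M+6: 0.40254949×0.18309841 + 0.34259515×0.48960318 + 0.09719007×0.32729841 = 0.273252
  M+8: 0.34259515×0.18309841 + 0.09719007×0.48960318 = 0.110313
  M+10: 0.09719007×0.18309841 = 0.017795
Scale to base peak (0.338089) = 100: 15.3 : 61.8 : 100.0 : 80.8 : 32.6 : 5.3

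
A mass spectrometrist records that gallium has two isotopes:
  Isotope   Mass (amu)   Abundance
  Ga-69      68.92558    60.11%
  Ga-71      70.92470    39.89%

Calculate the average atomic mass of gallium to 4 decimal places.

Weight each isotope mass by its fractional abundance: 0.6011 × 68.92558 + 0.3989 × 70.92470
= 41.431166 + 28.291863 = 69.723029 amu

69.7230 amu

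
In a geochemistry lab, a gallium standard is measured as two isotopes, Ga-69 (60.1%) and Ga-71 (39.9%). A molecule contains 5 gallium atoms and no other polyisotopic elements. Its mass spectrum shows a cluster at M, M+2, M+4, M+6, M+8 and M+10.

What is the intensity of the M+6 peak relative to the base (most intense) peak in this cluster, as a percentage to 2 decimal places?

(0.601 + 0.399)^5 gives M 0.0784, M+2 0.2603, M+4 0.3456, M+6 0.2294, M+8 0.0762, M+10 0.0101; the largest is M+4.
P(M+4) = C(5,2) × 0.601^3 × 0.399^2 = 10 × 0.2170818 × 0.159201 = 0.345596 (base)
P(M+6) = C(5,3) × 0.601^2 × 0.399^3 = 10 × 0.361201 × 0.0635212 = 0.229439
Relative intensity = 0.229439 / 0.345596 × 100 = 66.39

66.39%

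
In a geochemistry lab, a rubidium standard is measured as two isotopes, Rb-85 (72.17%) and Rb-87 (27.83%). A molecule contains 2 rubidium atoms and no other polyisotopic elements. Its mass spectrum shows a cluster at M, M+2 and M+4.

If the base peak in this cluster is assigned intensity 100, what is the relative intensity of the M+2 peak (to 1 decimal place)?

77.1

Binomial terms of (0.7217 + 0.2783)^2: M 0.5209, M+2 0.4017, M+4 0.0775 → M is the base peak.
P(M) = C(2,0) × 0.7217^2 × 0.2783^0 = 1 × 0.52085089 × 1.0000 = 0.520851 (base)
P(M+2) = C(2,1) × 0.7217^1 × 0.2783^1 = 2 × 0.7217 × 0.2783 = 0.401698
Relative intensity = 0.401698 / 0.520851 × 100 = 77.1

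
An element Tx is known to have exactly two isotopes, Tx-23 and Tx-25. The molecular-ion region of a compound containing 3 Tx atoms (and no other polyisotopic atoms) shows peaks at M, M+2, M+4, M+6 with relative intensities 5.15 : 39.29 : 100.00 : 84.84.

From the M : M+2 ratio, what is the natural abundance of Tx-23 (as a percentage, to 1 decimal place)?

28.2%

Let p = fractional abundance of Tx-23. I(M+2)/I(M) = [C(3,1)·p^2·(1−p)] / p^3 = 3·(1−p)/p = 39.29/5.15 = 7.6291
(1−p)/p = 7.6291/3 = 2.5430  ⇒  p = 1/(1 + 2.5430) = 0.2822
Tx-23: 28.2%, Tx-25: 71.8%.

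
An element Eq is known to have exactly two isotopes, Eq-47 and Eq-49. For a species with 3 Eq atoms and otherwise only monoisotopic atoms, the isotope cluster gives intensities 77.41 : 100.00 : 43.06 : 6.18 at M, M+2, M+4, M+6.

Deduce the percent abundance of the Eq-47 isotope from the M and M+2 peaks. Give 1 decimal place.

69.9%

Let p = fractional abundance of Eq-47. I(M+2)/I(M) = [C(3,1)·p^2·(1−p)] / p^3 = 3·(1−p)/p = 100.00/77.41 = 1.2918
(1−p)/p = 1.2918/3 = 0.4306  ⇒  p = 1/(1 + 0.4306) = 0.6990
Eq-47: 69.9%, Eq-49: 30.1%.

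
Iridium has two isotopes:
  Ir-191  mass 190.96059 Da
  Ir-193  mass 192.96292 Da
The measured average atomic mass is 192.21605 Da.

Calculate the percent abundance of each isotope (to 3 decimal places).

Let x be the fractional abundance of Ir-191; then Ir-193 has abundance 1 − x.
190.96059·x + 192.96292·(1 − x) = 192.21605
(190.96059 − 192.96292)·x = 192.21605 − 192.96292
x = -0.74687 / -2.00233 = 0.37300 → 37.300% Ir-191, 62.700% Ir-193.

Ir-191: 37.300%, Ir-193: 62.700%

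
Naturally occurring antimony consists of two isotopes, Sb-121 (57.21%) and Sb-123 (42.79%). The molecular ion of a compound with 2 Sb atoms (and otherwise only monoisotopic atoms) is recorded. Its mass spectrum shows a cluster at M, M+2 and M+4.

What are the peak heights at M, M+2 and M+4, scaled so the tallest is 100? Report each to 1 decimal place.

66.8 : 100.0 : 37.4

Each Sb atom is independently Sb-121 (p = 0.5721) or Sb-123 (q = 0.4279); the cluster is the binomial expansion (p + q)^2.
P(M) = 0.5721^2 = 0.327298
P(M+2) = 2 × 0.5721^1 × 0.4279^1 = 0.489603
P(M+4) = 0.4279^2 = 0.183098
The M+2 peak is largest (0.489603); scaling to 100 gives 66.8 : 100.0 : 37.4.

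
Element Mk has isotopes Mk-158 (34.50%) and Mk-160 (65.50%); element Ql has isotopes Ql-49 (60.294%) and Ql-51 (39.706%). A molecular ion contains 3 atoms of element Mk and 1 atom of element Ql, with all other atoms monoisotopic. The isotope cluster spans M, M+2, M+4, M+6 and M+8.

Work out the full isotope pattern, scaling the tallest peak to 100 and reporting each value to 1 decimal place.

Element Mk pattern (n=3): 0.04106362 : 0.23388412 : 0.44404088 : 0.28101138
Element Ql pattern (n=1): 0.60294 : 0.39706
Convolve the two distributions (both contribute in 2-u steps):
  M: 0.04106362×0.60294 = 0.024759
  M+2: 0.04106362×0.39706 + 0.23388412×0.60294 = 0.157323
  M+4: 0.23388412×0.39706 + 0.44404088×0.60294 = 0.360596
  M+6: 0.44404088×0.39706 + 0.28101138×0.60294 = 0.345744
  M+8: 0.28101138×0.39706 = 0.111578
Scale to base peak (0.360596) = 100: 6.9 : 43.6 : 100.0 : 95.9 : 30.9

6.9 : 43.6 : 100.0 : 95.9 : 30.9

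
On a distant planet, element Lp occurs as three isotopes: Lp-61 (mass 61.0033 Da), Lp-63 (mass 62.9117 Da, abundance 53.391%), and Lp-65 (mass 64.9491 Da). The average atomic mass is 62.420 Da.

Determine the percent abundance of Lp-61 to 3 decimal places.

36.528%

The remaining 46.609% is split between Lp-61 (fraction x) and Lp-65 (fraction 0.46609 − x).
Substituting: 61.0033x + 64.9491(0.46609 − x) = 28.830814253
(61.0033 − 64.9491)x = -1.441311766  ⇒  x = 0.36528, y = 0.10081
Lp-61: 36.528%, Lp-65: 10.081%.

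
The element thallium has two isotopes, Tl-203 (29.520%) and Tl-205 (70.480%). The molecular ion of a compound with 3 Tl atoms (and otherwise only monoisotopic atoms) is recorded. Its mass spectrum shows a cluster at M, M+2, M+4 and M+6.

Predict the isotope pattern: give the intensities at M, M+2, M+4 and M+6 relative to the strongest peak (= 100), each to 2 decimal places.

5.85 : 41.88 : 100.00 : 79.58

Expanding (0.29520 + 0.70480)^3:
P(M) = 0.29520^3 = 0.025725
P(M+2) = 3 × 0.29520^2 × 0.70480^1 = 0.184255
P(M+4) = 3 × 0.29520^1 × 0.70480^2 = 0.439916
P(M+6) = 0.70480^3 = 0.350104
The M+4 peak is largest (0.439916); scaling to 100 gives 5.85 : 41.88 : 100.00 : 79.58.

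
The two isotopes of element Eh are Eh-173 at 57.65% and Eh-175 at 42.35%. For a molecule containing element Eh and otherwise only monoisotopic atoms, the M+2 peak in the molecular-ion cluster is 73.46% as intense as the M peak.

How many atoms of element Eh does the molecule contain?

With n Eh atoms, P(M+2)/P(M) = C(n,1)·p^(n−1)q / p^n = n·q/p = n · 0.4235/0.5765.
n = 0.7346 × 0.5765/0.4235 = 1.00 ≈ 1

1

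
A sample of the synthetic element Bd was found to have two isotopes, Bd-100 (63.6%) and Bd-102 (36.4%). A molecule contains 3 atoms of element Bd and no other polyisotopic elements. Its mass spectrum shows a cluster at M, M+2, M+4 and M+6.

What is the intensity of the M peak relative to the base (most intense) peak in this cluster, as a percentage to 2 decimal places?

58.24%

Term probabilities: M 0.2573, M+2 0.4417, M+4 0.2528, M+6 0.0482. Base peak = M+2.
P(M+2) = C(3,1) × 0.636^2 × 0.364^1 = 3 × 0.404496 × 0.3640 = 0.441710 (base)
P(M) = C(3,0) × 0.636^3 × 0.364^0 = 1 × 0.25725946 × 1.0000 = 0.257259
Relative intensity = 0.257259 / 0.441710 × 100 = 58.24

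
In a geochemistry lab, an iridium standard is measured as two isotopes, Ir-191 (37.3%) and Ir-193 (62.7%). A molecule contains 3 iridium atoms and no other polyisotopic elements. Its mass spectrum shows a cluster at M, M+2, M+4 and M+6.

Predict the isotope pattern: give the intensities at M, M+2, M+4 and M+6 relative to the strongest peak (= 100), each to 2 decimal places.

11.80 : 59.49 : 100.00 : 56.03

The 3 Ir atoms are independent, so intensities follow the terms of (0.373 + 0.627)^3.
P(M) = 0.373^3 = 0.051895
P(M+2) = 3 × 0.373^2 × 0.627^1 = 0.261702
P(M+4) = 3 × 0.373^1 × 0.627^2 = 0.439911
P(M+6) = 0.627^3 = 0.246492
The M+4 peak is largest (0.439911); scaling to 100 gives 11.80 : 59.49 : 100.00 : 56.03.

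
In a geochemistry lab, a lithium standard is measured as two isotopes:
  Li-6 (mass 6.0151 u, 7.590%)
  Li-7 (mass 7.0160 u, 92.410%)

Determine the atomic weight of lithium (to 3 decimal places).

Weight each isotope mass by its fractional abundance: 0.07590 × 6.0151 + 0.92410 × 7.0160
= 0.45655 + 6.48349 = 6.94004 u

6.940 u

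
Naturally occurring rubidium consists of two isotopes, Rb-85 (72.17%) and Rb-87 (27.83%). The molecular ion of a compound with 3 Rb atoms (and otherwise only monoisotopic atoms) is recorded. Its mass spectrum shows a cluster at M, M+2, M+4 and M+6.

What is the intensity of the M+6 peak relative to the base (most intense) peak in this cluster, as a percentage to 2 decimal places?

Term probabilities: M 0.3759, M+2 0.4349, M+4 0.1677, M+6 0.0216. Base peak = M+2.
P(M+2) = C(3,1) × 0.7217^2 × 0.2783^1 = 3 × 0.52085089 × 0.2783 = 0.434858 (base)
P(M+6) = C(3,3) × 0.7217^0 × 0.2783^3 = 1 × 1.0000 × 0.02155458 = 0.021555
Relative intensity = 0.021555 / 0.434858 × 100 = 4.96

4.96%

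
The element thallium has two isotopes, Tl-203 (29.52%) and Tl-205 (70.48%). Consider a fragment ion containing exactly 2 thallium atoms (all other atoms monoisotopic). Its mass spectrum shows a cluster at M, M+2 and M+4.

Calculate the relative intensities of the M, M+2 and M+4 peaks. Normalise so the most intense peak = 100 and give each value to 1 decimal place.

Each Tl atom is independently Tl-203 (p = 0.2952) or Tl-205 (q = 0.7048); the cluster is the binomial expansion (p + q)^2.
P(M) = 0.2952^2 = 0.087143
P(M+2) = 2 × 0.2952^1 × 0.7048^1 = 0.416114
P(M+4) = 0.7048^2 = 0.496743
The M+4 peak is largest (0.496743); scaling to 100 gives 17.5 : 83.8 : 100.0.

17.5 : 83.8 : 100.0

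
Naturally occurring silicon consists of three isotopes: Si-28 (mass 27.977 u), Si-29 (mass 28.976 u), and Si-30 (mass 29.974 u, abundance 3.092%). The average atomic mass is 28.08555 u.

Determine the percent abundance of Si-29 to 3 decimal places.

4.685%

Let x and y be the fractions of Si-28 and Si-29. Then x + y = 1 − 0.03092 = 0.96908 and 27.977x + 28.976y = 28.08555 − 0.03092×29.974 = 27.15875392.
Substituting: 27.977x + 28.976(0.96908 − x) = 27.15875392
(27.977 − 28.976)x = -0.92130816  ⇒  x = 0.92223, y = 0.04685
Si-28: 92.223%, Si-29: 4.685%.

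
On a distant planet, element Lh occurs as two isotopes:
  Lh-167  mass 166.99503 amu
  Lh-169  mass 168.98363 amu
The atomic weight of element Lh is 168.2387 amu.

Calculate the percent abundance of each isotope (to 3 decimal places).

Lh-167: 37.460%, Lh-169: 62.540%

Let x be the fractional abundance of Lh-167; then Lh-169 has abundance 1 − x.
166.99503·x + 168.98363·(1 − x) = 168.2387
(166.99503 − 168.98363)·x = 168.2387 − 168.98363
x = -0.74493 / -1.98860 = 0.37460 → 37.460% Lh-167, 62.540% Lh-169.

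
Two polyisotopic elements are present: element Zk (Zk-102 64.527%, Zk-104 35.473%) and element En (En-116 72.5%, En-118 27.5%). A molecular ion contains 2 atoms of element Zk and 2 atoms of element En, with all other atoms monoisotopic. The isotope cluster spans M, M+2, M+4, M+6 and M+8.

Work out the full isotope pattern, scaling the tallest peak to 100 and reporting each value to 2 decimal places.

53.82 : 100.00 : 68.90 : 20.85 : 2.34

Element Zk pattern (n=2): 0.41637337 : 0.45779325 : 0.12583337
Element En pattern (n=2): 0.525625 : 0.39875 : 0.075625
Convolve the two distributions (both contribute in 2-u steps):
  M: 0.41637337×0.525625 = 0.218856
  M+2: 0.41637337×0.39875 + 0.45779325×0.525625 = 0.406656
  M+4: 0.41637337×0.075625 + 0.45779325×0.39875 + 0.12583337×0.525625 = 0.280174
  M+6: 0.45779325×0.075625 + 0.12583337×0.39875 = 0.084797
  M+8: 0.12583337×0.075625 = 0.009516
Scale to base peak (0.406656) = 100: 53.82 : 100.00 : 68.90 : 20.85 : 2.34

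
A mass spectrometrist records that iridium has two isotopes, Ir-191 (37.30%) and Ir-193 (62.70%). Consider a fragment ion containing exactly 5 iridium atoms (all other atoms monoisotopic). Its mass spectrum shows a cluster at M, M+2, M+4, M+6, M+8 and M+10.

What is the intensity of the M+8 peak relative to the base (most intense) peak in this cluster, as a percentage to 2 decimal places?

Binomial terms of (0.3730 + 0.6270)^5: M 0.0072, M+2 0.0607, M+4 0.2040, M+6 0.3429, M+8 0.2882, M+10 0.0969 → M+6 is the base peak.
P(M+6) = C(5,3) × 0.3730^2 × 0.6270^3 = 10 × 0.139129 × 0.24649188 = 0.342942 (base)
P(M+8) = C(5,4) × 0.3730^1 × 0.6270^4 = 5 × 0.3730 × 0.15455041 = 0.288237
Relative intensity = 0.288237 / 0.342942 × 100 = 84.05

84.05%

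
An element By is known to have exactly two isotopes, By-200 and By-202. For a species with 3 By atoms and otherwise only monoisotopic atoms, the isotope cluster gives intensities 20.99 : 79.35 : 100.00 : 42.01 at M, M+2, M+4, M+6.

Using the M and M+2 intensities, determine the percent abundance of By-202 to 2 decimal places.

Let p = fractional abundance of By-200. I(M+2)/I(M) = [C(3,1)·p^2·(1−p)] / p^3 = 3·(1−p)/p = 79.35/20.99 = 3.7804
(1−p)/p = 3.7804/3 = 1.2601  ⇒  p = 1/(1 + 1.2601) = 0.4425
By-200: 44.25%, By-202: 55.75%.

55.75%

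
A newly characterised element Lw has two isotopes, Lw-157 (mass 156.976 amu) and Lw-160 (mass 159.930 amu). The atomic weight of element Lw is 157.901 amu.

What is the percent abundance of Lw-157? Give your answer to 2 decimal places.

68.69%

With x = fraction of Lw-157 (so Lw-160 is 1 − x):
156.976·x + 159.930·(1 − x) = 157.901
(156.976 − 159.930)·x = 157.901 − 159.930
x = -2.029 / -2.954 = 0.68687 → 68.69% Lw-157, 31.31% Lw-160.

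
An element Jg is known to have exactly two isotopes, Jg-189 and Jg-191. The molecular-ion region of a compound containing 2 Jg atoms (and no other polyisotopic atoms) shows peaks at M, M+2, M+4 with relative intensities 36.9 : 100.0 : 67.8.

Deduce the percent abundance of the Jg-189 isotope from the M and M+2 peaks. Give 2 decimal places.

Write p for the Jg-189 fraction. I(M+2)/I(M) = [C(2,1)·p^1·(1−p)] / p^2 = 2·(1−p)/p = 100.0/36.9 = 2.7100
(1−p)/p = 2.7100/2 = 1.3550  ⇒  p = 1/(1 + 1.3550) = 0.4246
Jg-189: 42.46%, Jg-191: 57.54%.

42.46%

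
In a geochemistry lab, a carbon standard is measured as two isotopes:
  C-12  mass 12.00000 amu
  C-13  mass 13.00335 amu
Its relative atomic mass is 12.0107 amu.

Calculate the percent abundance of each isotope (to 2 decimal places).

C-12: 98.93%, C-13: 1.07%

Let x be the fractional abundance of C-12; then C-13 has abundance 1 − x.
12.00000·x + 13.00335·(1 − x) = 12.0107
(12.00000 − 13.00335)·x = 12.0107 − 13.00335
x = -0.99265 / -1.00335 = 0.98934 → 98.93% C-12, 1.07% C-13.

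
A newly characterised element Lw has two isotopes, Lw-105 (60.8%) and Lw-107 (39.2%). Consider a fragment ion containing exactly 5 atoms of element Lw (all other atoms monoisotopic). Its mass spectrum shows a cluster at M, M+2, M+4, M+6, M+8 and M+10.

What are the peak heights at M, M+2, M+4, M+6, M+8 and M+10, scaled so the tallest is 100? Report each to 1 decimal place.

24.1 : 77.6 : 100.0 : 64.5 : 20.8 : 2.7

Expanding (0.608 + 0.392)^5:
P(M) = 0.608^5 = 0.083084
P(M+2) = 5 × 0.608^4 × 0.392^1 = 0.267837
P(M+4) = 10 × 0.608^3 × 0.392^2 = 0.345369
P(M+6) = 10 × 0.608^2 × 0.392^3 = 0.222672
P(M+8) = 5 × 0.608^1 × 0.392^4 = 0.071782
P(M+10) = 0.392^5 = 0.009256
The M+4 peak is largest (0.345369); scaling to 100 gives 24.1 : 77.6 : 100.0 : 64.5 : 20.8 : 2.7.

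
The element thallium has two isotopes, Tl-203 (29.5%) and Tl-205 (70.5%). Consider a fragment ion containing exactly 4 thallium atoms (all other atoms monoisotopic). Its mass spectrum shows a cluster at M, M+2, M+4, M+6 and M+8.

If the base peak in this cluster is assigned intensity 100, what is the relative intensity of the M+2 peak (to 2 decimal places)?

17.51

Binomial terms of (0.295 + 0.705)^4: M 0.0076, M+2 0.0724, M+4 0.2595, M+6 0.4135, M+8 0.2470 → M+6 is the base peak.
P(M+6) = C(4,3) × 0.295^1 × 0.705^3 = 4 × 0.2950 × 0.35040263 = 0.413475 (base)
P(M+2) = C(4,1) × 0.295^3 × 0.705^1 = 4 × 0.02567237 × 0.7050 = 0.072396
Relative intensity = 0.072396 / 0.413475 × 100 = 17.51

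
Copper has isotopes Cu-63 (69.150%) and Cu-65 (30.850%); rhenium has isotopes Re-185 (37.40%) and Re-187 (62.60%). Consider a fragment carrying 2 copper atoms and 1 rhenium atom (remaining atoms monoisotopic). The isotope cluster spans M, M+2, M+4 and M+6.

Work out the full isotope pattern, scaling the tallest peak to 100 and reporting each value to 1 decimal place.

Copper pattern (n=2): 0.47817225 : 0.4266555 : 0.09517225
Rhenium pattern (n=1): 0.3740 : 0.6260
Convolve the two distributions (both contribute in 2-u steps):
  M: 0.47817225×0.3740 = 0.178836
  M+2: 0.47817225×0.6260 + 0.4266555×0.3740 = 0.458905
  M+4: 0.4266555×0.6260 + 0.09517225×0.3740 = 0.302681
  M+6: 0.09517225×0.6260 = 0.059578
Scale to base peak (0.458905) = 100: 39.0 : 100.0 : 66.0 : 13.0

39.0 : 100.0 : 66.0 : 13.0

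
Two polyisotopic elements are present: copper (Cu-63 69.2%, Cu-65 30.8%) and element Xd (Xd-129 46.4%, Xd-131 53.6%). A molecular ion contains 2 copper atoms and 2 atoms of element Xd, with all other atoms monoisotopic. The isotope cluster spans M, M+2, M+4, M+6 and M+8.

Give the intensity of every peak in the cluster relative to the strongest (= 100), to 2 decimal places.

27.86 : 89.17 : 100.00 : 45.85 : 7.37

Copper pattern (n=2): 0.478864 : 0.426272 : 0.094864
Element Xd pattern (n=2): 0.215296 : 0.497408 : 0.287296
Convolve the two distributions (both contribute in 2-u steps):
  M: 0.478864×0.215296 = 0.103098
  M+2: 0.478864×0.497408 + 0.426272×0.215296 = 0.329965
  M+4: 0.478864×0.287296 + 0.426272×0.497408 + 0.094864×0.215296 = 0.370031
  M+6: 0.426272×0.287296 + 0.094864×0.497408 = 0.169652
  M+8: 0.094864×0.287296 = 0.027254
Scale to base peak (0.370031) = 100: 27.86 : 89.17 : 100.00 : 45.85 : 7.37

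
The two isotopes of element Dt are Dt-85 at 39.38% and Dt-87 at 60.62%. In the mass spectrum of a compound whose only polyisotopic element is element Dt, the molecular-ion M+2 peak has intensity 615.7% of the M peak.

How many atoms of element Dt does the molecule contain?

4

The M+2/M ratio from n Dt atoms is n · q/p = n · 0.6062/0.3938.
n = 6.157 × 0.3938/0.6062 = 4.00 ≈ 4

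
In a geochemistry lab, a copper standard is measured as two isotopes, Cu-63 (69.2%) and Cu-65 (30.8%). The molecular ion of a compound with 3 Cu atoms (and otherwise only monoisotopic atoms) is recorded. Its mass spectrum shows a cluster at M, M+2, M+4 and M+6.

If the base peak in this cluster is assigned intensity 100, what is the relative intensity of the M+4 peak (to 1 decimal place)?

Term probabilities: M 0.3314, M+2 0.4425, M+4 0.1969, M+6 0.0292. Base peak = M+2.
P(M+2) = C(3,1) × 0.692^2 × 0.308^1 = 3 × 0.478864 × 0.3080 = 0.442470 (base)
P(M+4) = C(3,2) × 0.692^1 × 0.308^2 = 3 × 0.6920 × 0.094864 = 0.196938
Relative intensity = 0.196938 / 0.442470 × 100 = 44.5

44.5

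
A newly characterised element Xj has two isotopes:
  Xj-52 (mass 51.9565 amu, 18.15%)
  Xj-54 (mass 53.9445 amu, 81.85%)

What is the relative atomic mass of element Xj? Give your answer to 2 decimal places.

Ar = Σ fᵢ·mᵢ = 0.1815 × 51.9565 + 0.8185 × 53.9445
= 9.43010 + 44.15357 = 53.58367 amu

53.58 amu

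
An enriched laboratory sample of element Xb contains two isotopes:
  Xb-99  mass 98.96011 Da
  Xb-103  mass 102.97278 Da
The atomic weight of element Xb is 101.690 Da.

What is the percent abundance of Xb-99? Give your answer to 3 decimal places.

31.968%

Writing the weighted mean with unknown fraction x of Xb-99:
98.96011·x + 102.97278·(1 − x) = 101.690
(98.96011 − 102.97278)·x = 101.690 − 102.97278
x = -1.28278 / -4.01267 = 0.31968 → 31.968% Xb-99, 68.032% Xb-103.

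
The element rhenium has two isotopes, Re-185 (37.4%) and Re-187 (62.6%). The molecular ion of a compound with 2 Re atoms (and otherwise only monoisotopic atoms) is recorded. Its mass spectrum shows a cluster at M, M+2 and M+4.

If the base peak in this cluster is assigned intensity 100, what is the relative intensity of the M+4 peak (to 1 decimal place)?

Term probabilities: M 0.1399, M+2 0.4682, M+4 0.3919. Base peak = M+2.
P(M+2) = C(2,1) × 0.374^1 × 0.626^1 = 2 × 0.3740 × 0.6260 = 0.468248 (base)
P(M+4) = C(2,2) × 0.374^0 × 0.626^2 = 1 × 1.0000 × 0.391876 = 0.391876
Relative intensity = 0.391876 / 0.468248 × 100 = 83.7

83.7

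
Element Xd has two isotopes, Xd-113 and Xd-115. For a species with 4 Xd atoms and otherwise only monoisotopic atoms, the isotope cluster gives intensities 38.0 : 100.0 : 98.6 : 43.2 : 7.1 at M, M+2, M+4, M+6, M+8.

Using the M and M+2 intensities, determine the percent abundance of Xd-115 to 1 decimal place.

39.7%

Write p for the Xd-113 fraction. I(M+2)/I(M) = [C(4,1)·p^3·(1−p)] / p^4 = 4·(1−p)/p = 100.0/38.0 = 2.6316
(1−p)/p = 2.6316/4 = 0.6579  ⇒  p = 1/(1 + 0.6579) = 0.6032
Xd-113: 60.3%, Xd-115: 39.7%.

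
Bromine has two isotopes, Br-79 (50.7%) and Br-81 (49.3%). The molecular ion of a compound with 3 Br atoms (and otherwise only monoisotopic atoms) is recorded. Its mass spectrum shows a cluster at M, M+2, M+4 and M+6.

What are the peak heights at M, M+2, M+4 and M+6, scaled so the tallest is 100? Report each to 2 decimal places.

Expanding (0.507 + 0.493)^3:
P(M) = 0.507^3 = 0.130324
P(M+2) = 3 × 0.507^2 × 0.493^1 = 0.380175
P(M+4) = 3 × 0.507^1 × 0.493^2 = 0.369678
P(M+6) = 0.493^3 = 0.119823
The M+2 peak is largest (0.380175); scaling to 100 gives 34.28 : 100.00 : 97.24 : 31.52.

34.28 : 100.00 : 97.24 : 31.52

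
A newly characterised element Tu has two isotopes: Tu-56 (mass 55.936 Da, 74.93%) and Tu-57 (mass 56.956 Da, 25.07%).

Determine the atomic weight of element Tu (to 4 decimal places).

56.1917 Da

The abundance-weighted mean is 0.7493 × 55.936 + 0.2507 × 56.956
= 41.91284 + 14.27887 = 56.19171 Da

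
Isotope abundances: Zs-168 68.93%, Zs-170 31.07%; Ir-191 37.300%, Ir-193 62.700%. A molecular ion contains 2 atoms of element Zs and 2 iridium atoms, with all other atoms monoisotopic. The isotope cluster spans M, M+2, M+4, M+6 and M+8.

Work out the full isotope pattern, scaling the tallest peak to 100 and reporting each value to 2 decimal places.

Element Zs pattern (n=2): 0.47513449 : 0.42833102 : 0.09653449
Iridium pattern (n=2): 0.139129 : 0.467742 : 0.393129
Convolve the two distributions (both contribute in 2-u steps):
  M: 0.47513449×0.139129 = 0.066105
  M+2: 0.47513449×0.467742 + 0.42833102×0.139129 = 0.281834
  M+4: 0.47513449×0.393129 + 0.42833102×0.467742 + 0.09653449×0.139129 = 0.400568
  M+6: 0.42833102×0.393129 + 0.09653449×0.467742 = 0.213543
  M+8: 0.09653449×0.393129 = 0.037951
Scale to base peak (0.400568) = 100: 16.50 : 70.36 : 100.00 : 53.31 : 9.47

16.50 : 70.36 : 100.00 : 53.31 : 9.47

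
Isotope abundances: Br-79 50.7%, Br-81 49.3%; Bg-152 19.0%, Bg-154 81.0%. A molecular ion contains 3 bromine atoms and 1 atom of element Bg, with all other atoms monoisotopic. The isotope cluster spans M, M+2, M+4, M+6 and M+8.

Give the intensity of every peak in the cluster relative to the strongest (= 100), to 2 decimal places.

Bromine pattern (n=3): 0.13032384 : 0.38017547 : 0.36967753 : 0.11982316
Element Bg pattern (n=1): 0.1900 : 0.8100
Convolve the two distributions (both contribute in 2-u steps):
  M: 0.13032384×0.1900 = 0.024762
  M+2: 0.13032384×0.8100 + 0.38017547×0.1900 = 0.177796
  M+4: 0.38017547×0.8100 + 0.36967753×0.1900 = 0.378181
  M+6: 0.36967753×0.8100 + 0.11982316×0.1900 = 0.322205
  M+8: 0.11982316×0.8100 = 0.097057
Scale to base peak (0.378181) = 100: 6.55 : 47.01 : 100.00 : 85.20 : 25.66

6.55 : 47.01 : 100.00 : 85.20 : 25.66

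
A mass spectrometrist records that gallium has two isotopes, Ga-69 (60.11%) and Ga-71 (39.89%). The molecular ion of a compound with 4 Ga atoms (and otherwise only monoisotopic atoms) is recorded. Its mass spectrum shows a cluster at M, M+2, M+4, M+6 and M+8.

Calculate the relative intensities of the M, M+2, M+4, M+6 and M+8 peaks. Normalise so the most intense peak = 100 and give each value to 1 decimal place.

The 4 Ga atoms are independent, so intensities follow the terms of (0.6011 + 0.3989)^4.
P(M) = 0.6011^4 = 0.130553
P(M+2) = 4 × 0.6011^3 × 0.3989^1 = 0.346549
P(M+4) = 6 × 0.6011^2 × 0.3989^2 = 0.344963
P(M+6) = 4 × 0.6011^1 × 0.3989^3 = 0.152616
P(M+8) = 0.3989^4 = 0.025320
The M+2 peak is largest (0.346549); scaling to 100 gives 37.7 : 100.0 : 99.5 : 44.0 : 7.3.

37.7 : 100.0 : 99.5 : 44.0 : 7.3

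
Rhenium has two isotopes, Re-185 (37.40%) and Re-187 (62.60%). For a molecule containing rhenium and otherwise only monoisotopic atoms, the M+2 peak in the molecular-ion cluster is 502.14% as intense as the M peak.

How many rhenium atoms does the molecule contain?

3

For n independent Re atoms, I(M+2)/I(M) = n · (abundance Re-187) / (abundance Re-185) = n · 0.6260/0.3740.
n = 5.0214 × 0.3740/0.6260 = 3.00 ≈ 3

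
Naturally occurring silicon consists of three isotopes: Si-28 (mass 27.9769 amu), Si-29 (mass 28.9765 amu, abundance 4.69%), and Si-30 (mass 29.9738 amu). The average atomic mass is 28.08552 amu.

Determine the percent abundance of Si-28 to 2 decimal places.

Let x and y be the fractions of Si-28 and Si-30. Then x + y = 1 − 0.0469 = 0.9531 and 27.9769x + 29.9738y = 28.08552 − 0.0469×28.9765 = 26.72652215.
Substituting: 27.9769x + 29.9738(0.9531 − x) = 26.72652215
(27.9769 − 29.9738)x = -1.84150663  ⇒  x = 0.92218, y = 0.03092
Si-28: 92.22%, Si-30: 3.09%.

92.22%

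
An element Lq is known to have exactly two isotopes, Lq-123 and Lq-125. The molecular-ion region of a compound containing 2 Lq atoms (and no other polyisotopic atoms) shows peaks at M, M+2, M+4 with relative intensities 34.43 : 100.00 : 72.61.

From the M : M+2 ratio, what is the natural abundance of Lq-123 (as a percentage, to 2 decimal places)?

Write p for the Lq-123 fraction. I(M+2)/I(M) = [C(2,1)·p^1·(1−p)] / p^2 = 2·(1−p)/p = 100.00/34.43 = 2.9044
(1−p)/p = 2.9044/2 = 1.4522  ⇒  p = 1/(1 + 1.4522) = 0.4078
Lq-123: 40.78%, Lq-125: 59.22%.

40.78%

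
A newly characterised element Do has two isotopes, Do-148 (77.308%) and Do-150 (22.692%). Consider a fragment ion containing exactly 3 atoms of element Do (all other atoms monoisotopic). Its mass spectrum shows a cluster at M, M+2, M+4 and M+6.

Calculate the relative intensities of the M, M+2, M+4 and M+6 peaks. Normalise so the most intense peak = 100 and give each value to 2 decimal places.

Expanding (0.77308 + 0.22692)^3:
P(M) = 0.77308^3 = 0.462033
P(M+2) = 3 × 0.77308^2 × 0.22692^1 = 0.406858
P(M+4) = 3 × 0.77308^1 × 0.22692^2 = 0.119424
P(M+6) = 0.22692^3 = 0.011685
The M peak is largest (0.462033); scaling to 100 gives 100.00 : 88.06 : 25.85 : 2.53.

100.00 : 88.06 : 25.85 : 2.53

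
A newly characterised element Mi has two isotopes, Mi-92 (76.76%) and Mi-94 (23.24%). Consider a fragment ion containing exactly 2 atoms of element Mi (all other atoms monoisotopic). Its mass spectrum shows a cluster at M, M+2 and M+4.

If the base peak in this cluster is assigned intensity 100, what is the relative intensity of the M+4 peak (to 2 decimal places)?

Term probabilities: M 0.5892, M+2 0.3568, M+4 0.0540. Base peak = M.
P(M) = C(2,0) × 0.7676^2 × 0.2324^0 = 1 × 0.58920976 × 1.0000 = 0.589210 (base)
P(M+4) = C(2,2) × 0.7676^0 × 0.2324^2 = 1 × 1.0000 × 0.05400976 = 0.054010
Relative intensity = 0.054010 / 0.589210 × 100 = 9.17

9.17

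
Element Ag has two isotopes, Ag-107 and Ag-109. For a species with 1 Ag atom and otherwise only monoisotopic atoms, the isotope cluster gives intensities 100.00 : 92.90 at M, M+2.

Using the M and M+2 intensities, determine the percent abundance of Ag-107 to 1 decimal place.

51.8%

Let p = fractional abundance of Ag-107. I(M+2)/I(M) = [C(1,1)·p^0·(1−p)] / p^1 = 1·(1−p)/p = 92.90/100.00 = 0.9290
(1−p)/p = 0.9290/1 = 0.9290  ⇒  p = 1/(1 + 0.9290) = 0.5184
Ag-107: 51.8%, Ag-109: 48.2%.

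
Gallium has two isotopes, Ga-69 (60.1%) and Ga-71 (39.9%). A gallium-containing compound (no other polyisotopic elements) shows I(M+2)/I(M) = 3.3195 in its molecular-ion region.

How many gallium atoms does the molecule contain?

With n Ga atoms, P(M+2)/P(M) = C(n,1)·p^(n−1)q / p^n = n·q/p = n · 0.399/0.601.
n = 3.3195 × 0.601/0.399 = 5.00 ≈ 5

5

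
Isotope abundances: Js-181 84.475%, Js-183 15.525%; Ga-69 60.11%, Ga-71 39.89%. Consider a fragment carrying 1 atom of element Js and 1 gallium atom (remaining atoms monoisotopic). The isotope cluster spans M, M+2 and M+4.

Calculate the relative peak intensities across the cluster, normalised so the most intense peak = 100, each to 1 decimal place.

Element Js pattern (n=1): 0.84475 : 0.15525
Gallium pattern (n=1): 0.6011 : 0.3989
Convolve the two distributions (both contribute in 2-u steps):
  M: 0.84475×0.6011 = 0.507779
  M+2: 0.84475×0.3989 + 0.15525×0.6011 = 0.430292
  M+4: 0.15525×0.3989 = 0.061929
Scale to base peak (0.507779) = 100: 100.0 : 84.7 : 12.2

100.0 : 84.7 : 12.2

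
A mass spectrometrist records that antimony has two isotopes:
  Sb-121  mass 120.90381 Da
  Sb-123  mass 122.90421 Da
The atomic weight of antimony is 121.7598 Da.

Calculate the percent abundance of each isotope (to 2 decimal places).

Let x be the fractional abundance of Sb-121; then Sb-123 has abundance 1 − x.
120.90381·x + 122.90421·(1 − x) = 121.7598
(120.90381 − 122.90421)·x = 121.7598 − 122.90421
x = -1.14441 / -2.00040 = 0.57209 → 57.21% Sb-121, 42.79% Sb-123.

Sb-121: 57.21%, Sb-123: 42.79%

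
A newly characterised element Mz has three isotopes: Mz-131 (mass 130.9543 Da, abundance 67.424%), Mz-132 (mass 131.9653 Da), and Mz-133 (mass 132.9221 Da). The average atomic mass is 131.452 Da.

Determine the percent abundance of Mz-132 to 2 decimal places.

Let x and y be the fractions of Mz-132 and Mz-133. Then x + y = 1 − 0.67424 = 0.32576 and 131.9653x + 132.9221y = 131.452 − 0.67424×130.9543 = 43.157372768.
Substituting: 131.9653x + 132.9221(0.32576 − x) = 43.157372768
(131.9653 − 132.9221)x = -0.143330528  ⇒  x = 0.14980, y = 0.17596
Mz-132: 14.98%, Mz-133: 17.60%.

14.98%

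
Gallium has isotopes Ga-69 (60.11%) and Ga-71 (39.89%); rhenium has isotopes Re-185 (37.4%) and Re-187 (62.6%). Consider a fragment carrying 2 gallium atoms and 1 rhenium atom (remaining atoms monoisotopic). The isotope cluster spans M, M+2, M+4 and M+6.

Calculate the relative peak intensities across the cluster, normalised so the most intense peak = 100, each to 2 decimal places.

33.32 : 100.00 : 88.70 : 24.56

Gallium pattern (n=2): 0.36132121 : 0.47955758 : 0.15912121
Rhenium pattern (n=1): 0.3740 : 0.6260
Convolve the two distributions (both contribute in 2-u steps):
  M: 0.36132121×0.3740 = 0.135134
  M+2: 0.36132121×0.6260 + 0.47955758×0.3740 = 0.405542
  M+4: 0.47955758×0.6260 + 0.15912121×0.3740 = 0.359714
  M+6: 0.15912121×0.6260 = 0.099610
Scale to base peak (0.405542) = 100: 33.32 : 100.00 : 88.70 : 24.56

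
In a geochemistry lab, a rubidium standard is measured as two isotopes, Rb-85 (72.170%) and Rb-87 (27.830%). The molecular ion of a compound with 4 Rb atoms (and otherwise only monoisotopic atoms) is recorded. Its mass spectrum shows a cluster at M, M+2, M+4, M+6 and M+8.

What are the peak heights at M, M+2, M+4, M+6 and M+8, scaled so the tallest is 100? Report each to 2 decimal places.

64.83 : 100.00 : 57.84 : 14.87 : 1.43

The 4 Rb atoms are independent, so intensities follow the terms of (0.72170 + 0.27830)^4.
P(M) = 0.72170^4 = 0.271286
P(M+2) = 4 × 0.72170^3 × 0.27830^1 = 0.418450
P(M+4) = 6 × 0.72170^2 × 0.27830^2 = 0.242042
P(M+6) = 4 × 0.72170^1 × 0.27830^3 = 0.062224
P(M+8) = 0.27830^4 = 0.005999
The M+2 peak is largest (0.418450); scaling to 100 gives 64.83 : 100.00 : 57.84 : 14.87 : 1.43.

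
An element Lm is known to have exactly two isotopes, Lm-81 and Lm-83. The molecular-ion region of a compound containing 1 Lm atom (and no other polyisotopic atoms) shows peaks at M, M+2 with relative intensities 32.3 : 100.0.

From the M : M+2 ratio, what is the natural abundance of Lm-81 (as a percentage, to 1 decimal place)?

Let p = fractional abundance of Lm-81. I(M+2)/I(M) = [C(1,1)·p^0·(1−p)] / p^1 = 1·(1−p)/p = 100.0/32.3 = 3.0960
(1−p)/p = 3.0960/1 = 3.0960  ⇒  p = 1/(1 + 3.0960) = 0.2441
Lm-81: 24.4%, Lm-83: 75.6%.

24.4%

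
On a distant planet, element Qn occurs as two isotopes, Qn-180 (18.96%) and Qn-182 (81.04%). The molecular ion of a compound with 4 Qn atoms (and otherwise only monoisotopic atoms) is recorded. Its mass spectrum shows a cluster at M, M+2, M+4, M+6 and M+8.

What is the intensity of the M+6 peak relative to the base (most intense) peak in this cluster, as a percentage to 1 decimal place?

93.6%

Binomial terms of (0.1896 + 0.8104)^4: M 0.0013, M+2 0.0221, M+4 0.1417, M+6 0.4036, M+8 0.4313 → M+8 is the base peak.
P(M+8) = C(4,4) × 0.1896^0 × 0.8104^4 = 1 × 1.0000 × 0.43131815 = 0.431318 (base)
P(M+6) = C(4,3) × 0.1896^1 × 0.8104^3 = 4 × 0.1896 × 0.53222871 = 0.403642
Relative intensity = 0.403642 / 0.431318 × 100 = 93.6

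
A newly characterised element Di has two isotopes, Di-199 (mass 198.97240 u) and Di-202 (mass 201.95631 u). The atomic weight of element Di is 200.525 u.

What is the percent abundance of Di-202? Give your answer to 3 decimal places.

52.032%

Let x be the fractional abundance of Di-199; then Di-202 has abundance 1 − x.
198.97240·x + 201.95631·(1 − x) = 200.525
(198.97240 − 201.95631)·x = 200.525 − 201.95631
x = -1.43131 / -2.98391 = 0.47968 → 47.968% Di-199, 52.032% Di-202.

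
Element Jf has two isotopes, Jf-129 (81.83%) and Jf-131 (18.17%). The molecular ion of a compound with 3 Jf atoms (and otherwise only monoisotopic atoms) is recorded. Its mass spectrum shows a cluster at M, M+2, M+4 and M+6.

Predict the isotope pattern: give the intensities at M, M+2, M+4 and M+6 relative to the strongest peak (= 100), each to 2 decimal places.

The 3 Jf atoms are independent, so intensities follow the terms of (0.8183 + 0.1817)^3.
P(M) = 0.8183^3 = 0.547946
P(M+2) = 3 × 0.8183^2 × 0.1817^1 = 0.365007
P(M+4) = 3 × 0.8183^1 × 0.1817^2 = 0.081048
P(M+6) = 0.1817^3 = 0.005999
The M peak is largest (0.547946); scaling to 100 gives 100.00 : 66.61 : 14.79 : 1.09.

100.00 : 66.61 : 14.79 : 1.09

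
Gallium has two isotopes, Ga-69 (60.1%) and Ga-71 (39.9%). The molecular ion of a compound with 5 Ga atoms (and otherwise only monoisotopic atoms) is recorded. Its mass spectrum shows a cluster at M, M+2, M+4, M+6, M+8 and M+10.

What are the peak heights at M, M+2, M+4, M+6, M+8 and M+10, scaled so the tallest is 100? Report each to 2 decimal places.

22.69 : 75.31 : 100.00 : 66.39 : 22.04 : 2.93

Expanding (0.601 + 0.399)^5:
P(M) = 0.601^5 = 0.078410
P(M+2) = 5 × 0.601^4 × 0.399^1 = 0.260280
P(M+4) = 10 × 0.601^3 × 0.399^2 = 0.345596
P(M+6) = 10 × 0.601^2 × 0.399^3 = 0.229439
P(M+8) = 5 × 0.601^1 × 0.399^4 = 0.076162
P(M+10) = 0.399^5 = 0.010113
The M+4 peak is largest (0.345596); scaling to 100 gives 22.69 : 75.31 : 100.00 : 66.39 : 22.04 : 2.93.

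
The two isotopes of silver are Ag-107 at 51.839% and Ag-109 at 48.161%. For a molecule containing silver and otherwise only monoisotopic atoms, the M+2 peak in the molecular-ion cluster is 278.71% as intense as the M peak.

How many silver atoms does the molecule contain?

The M+2/M ratio from n Ag atoms is n · q/p = n · 0.48161/0.51839.
n = 2.7871 × 0.51839/0.48161 = 3.00 ≈ 3

3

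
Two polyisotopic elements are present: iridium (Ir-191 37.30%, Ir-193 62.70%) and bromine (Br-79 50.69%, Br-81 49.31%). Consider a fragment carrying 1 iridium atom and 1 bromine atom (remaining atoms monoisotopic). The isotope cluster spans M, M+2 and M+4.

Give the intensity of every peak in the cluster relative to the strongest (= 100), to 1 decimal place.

Iridium pattern (n=1): 0.3730 : 0.6270
Bromine pattern (n=1): 0.5069 : 0.4931
Convolve the two distributions (both contribute in 2-u steps):
  M: 0.3730×0.5069 = 0.189074
  M+2: 0.3730×0.4931 + 0.6270×0.5069 = 0.501753
  M+4: 0.6270×0.4931 = 0.309174
Scale to base peak (0.501753) = 100: 37.7 : 100.0 : 61.6

37.7 : 100.0 : 61.6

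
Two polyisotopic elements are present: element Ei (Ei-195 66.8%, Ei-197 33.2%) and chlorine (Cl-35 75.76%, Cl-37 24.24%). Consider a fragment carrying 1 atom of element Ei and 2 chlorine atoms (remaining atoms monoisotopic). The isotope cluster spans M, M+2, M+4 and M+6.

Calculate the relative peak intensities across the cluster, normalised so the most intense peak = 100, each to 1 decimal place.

88.0 : 100.0 : 37.0 : 4.5

Element Ei pattern (n=1): 0.6680 : 0.3320
Chlorine pattern (n=2): 0.57395776 : 0.36728448 : 0.05875776
Convolve the two distributions (both contribute in 2-u steps):
  M: 0.6680×0.57395776 = 0.383404
  M+2: 0.6680×0.36728448 + 0.3320×0.57395776 = 0.435900
  M+4: 0.6680×0.05875776 + 0.3320×0.36728448 = 0.161189
  M+6: 0.3320×0.05875776 = 0.019508
Scale to base peak (0.435900) = 100: 88.0 : 100.0 : 37.0 : 4.5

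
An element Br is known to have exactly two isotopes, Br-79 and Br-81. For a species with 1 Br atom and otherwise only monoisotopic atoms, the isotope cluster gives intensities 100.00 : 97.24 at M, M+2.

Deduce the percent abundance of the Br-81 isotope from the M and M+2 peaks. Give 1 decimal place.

Write p for the Br-79 fraction. I(M+2)/I(M) = [C(1,1)·p^0·(1−p)] / p^1 = 1·(1−p)/p = 97.24/100.00 = 0.9724
(1−p)/p = 0.9724/1 = 0.9724  ⇒  p = 1/(1 + 0.9724) = 0.5070
Br-79: 50.7%, Br-81: 49.3%.

49.3%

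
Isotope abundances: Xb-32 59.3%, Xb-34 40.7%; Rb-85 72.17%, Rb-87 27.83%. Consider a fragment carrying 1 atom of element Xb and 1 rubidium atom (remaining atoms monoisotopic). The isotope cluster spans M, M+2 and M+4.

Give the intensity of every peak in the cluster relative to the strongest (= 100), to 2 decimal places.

93.29 : 100.00 : 24.69

Element Xb pattern (n=1): 0.5930 : 0.4070
Rubidium pattern (n=1): 0.7217 : 0.2783
Convolve the two distributions (both contribute in 2-u steps):
  M: 0.5930×0.7217 = 0.427968
  M+2: 0.5930×0.2783 + 0.4070×0.7217 = 0.458764
  M+4: 0.4070×0.2783 = 0.113268
Scale to base peak (0.458764) = 100: 93.29 : 100.00 : 24.69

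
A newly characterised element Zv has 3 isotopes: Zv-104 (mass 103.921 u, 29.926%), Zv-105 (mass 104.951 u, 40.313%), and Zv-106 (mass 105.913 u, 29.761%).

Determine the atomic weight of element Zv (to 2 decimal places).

104.93 u

Average mass = Σ (abundance × isotope mass) = 0.29926 × 103.921 + 0.40313 × 104.951 + 0.29761 × 105.913
= 31.0994 + 42.3089 + 31.5208 = 104.9291 u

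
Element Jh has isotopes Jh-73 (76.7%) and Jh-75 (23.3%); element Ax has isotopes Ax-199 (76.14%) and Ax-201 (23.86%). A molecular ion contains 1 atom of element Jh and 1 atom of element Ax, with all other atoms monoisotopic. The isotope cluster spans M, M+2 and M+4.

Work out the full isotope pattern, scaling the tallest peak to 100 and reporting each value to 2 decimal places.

Element Jh pattern (n=1): 0.7670 : 0.2330
Element Ax pattern (n=1): 0.7614 : 0.2386
Convolve the two distributions (both contribute in 2-u steps):
  M: 0.7670×0.7614 = 0.583994
  M+2: 0.7670×0.2386 + 0.2330×0.7614 = 0.360412
  M+4: 0.2330×0.2386 = 0.055594
Scale to base peak (0.583994) = 100: 100.00 : 61.72 : 9.52

100.00 : 61.72 : 9.52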